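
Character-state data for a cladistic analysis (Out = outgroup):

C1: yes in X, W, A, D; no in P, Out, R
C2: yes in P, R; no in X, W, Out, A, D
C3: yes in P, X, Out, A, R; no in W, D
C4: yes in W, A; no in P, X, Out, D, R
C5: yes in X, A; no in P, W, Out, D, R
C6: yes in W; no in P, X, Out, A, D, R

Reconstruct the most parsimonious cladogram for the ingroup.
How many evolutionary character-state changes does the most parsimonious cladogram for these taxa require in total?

Character polarity is set by the outgroup: the derived state is whichever differs from the outgroup's state, so for C3 the derived state is 'no', and for the remaining characters it is 'yes'.
Only A, D, W, and X show the derived state 'yes' for C1, supporting them as a clade.
C2: derived state 'yes' in P and R only — synapomorphy for {P, R}.
Only D and W show the derived state 'no' for C3, supporting them as a clade.
C4 groups A and W, which is incompatible with the clades supported by the remaining characters; treating it as convergent (homoplasy) costs fewer steps than any alternative tree.
C5 (derived state 'yes') is shared by A and X — a synapomorphy uniting that clade.
C6: derived state 'yes' in W only — an autapomorphy, so it tells us nothing about relationships among taxa.
Most parsimonious ingroup topology: (((W,D),(A,X)),(R,P)).
Changes per character on this tree: C1: 1; C2: 1; C3: 1; C4: 2; C5: 1; C6: 1.
Total = 7.

7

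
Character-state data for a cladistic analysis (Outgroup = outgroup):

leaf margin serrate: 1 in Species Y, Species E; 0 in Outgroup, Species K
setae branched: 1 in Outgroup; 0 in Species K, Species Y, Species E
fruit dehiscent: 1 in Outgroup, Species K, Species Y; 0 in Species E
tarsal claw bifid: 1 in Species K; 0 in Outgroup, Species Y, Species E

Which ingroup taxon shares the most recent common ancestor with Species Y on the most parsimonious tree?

Species E

Character polarity is set by the outgroup: the derived state is whichever differs from the outgroup's state, so for setae branched, fruit dehiscent the derived state is '0', and for the remaining characters it is '1'.
leaf margin serrate (derived state '1') is shared by Species E and Species Y — a synapomorphy uniting that clade.
setae branched (derived state '0') is shared by all ingroup taxa — unites the whole ingroup.
fruit dehiscent (derived state '0') is unique to Species E (autapomorphy; uninformative for grouping).
tarsal claw bifid: derived state '1' in Species K only — an autapomorphy, so it tells us nothing about relationships among taxa.
Most parsimonious ingroup topology: (Species K,(Species Y,Species E)).
Species Y and Species E form a cherry on this tree, so they are sister taxa.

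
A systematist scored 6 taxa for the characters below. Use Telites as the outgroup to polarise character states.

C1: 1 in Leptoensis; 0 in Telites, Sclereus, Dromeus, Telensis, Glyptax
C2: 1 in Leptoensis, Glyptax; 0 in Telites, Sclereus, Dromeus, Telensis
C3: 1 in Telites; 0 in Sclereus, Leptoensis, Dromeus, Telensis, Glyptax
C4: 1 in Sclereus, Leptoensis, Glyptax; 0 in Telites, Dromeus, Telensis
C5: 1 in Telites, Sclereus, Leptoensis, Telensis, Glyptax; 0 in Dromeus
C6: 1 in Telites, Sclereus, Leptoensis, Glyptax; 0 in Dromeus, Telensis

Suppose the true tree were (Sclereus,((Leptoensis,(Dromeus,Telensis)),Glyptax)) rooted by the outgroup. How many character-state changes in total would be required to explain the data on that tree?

Map each character onto (Sclereus,((Leptoensis,(Dromeus,Telensis)),Glyptax)) (rooted by Telites) and count the minimum state changes it requires (Fitch parsimony):
C1: 1; C2: 2; C3: 1; C4: 2; C5: 1; C6: 1.
Total tree length = 8.

8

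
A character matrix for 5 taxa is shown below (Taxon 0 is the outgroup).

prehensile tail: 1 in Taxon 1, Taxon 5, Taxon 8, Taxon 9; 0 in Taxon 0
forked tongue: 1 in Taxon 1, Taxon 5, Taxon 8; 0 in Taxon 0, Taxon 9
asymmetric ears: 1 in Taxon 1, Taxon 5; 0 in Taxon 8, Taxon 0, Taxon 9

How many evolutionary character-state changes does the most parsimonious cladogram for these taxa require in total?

The outgroup has state '0' for every character, so '1' is the derived state throughout.
All ingroup taxa share the derived state '1' for prehensile tail; it defines the ingroup but does not resolve relationships within it.
forked tongue (derived state '1') is shared by Taxon 1, Taxon 5, and Taxon 8 — a synapomorphy uniting that clade.
Only Taxon 1 and Taxon 5 show the derived state '1' for asymmetric ears, supporting them as a clade.
Most parsimonious ingroup topology: ((Taxon 8,(Taxon 5,Taxon 1)),Taxon 9).
Changes per character on this tree: prehensile tail: 1; forked tongue: 1; asymmetric ears: 1.
Total = 3.

3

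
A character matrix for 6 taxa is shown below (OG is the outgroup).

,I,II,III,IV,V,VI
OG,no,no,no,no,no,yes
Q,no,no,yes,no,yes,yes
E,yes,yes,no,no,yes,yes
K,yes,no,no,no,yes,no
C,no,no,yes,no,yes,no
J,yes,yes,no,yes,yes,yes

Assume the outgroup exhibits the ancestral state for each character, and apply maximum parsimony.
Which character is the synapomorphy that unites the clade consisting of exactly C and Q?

Character polarity is set by the outgroup: the derived state is whichever differs from the outgroup's state, so for VI the derived state is 'no', and for the remaining characters it is 'yes'.
I (derived state 'yes') is shared by E, J, and K — a synapomorphy uniting that clade.
Only E and J show the derived state 'yes' for II, supporting them as a clade.
III (derived state 'yes') is shared by C and Q — a synapomorphy uniting that clade.
IV: derived state 'yes' in J only — an autapomorphy, so it tells us nothing about relationships among taxa.
All ingroup taxa share the derived state 'yes' for V; it defines the ingroup but does not resolve relationships within it.
VI groups C and K, which is incompatible with the clades supported by the remaining characters; treating it as convergent (homoplasy) costs fewer steps than any alternative tree.
Most parsimonious ingroup topology: ((Q,C),((E,J),K)).
The clade {C, Q} is supported by III: its derived state 'yes' occurs in exactly those taxa and in no other taxon (including the outgroup).

III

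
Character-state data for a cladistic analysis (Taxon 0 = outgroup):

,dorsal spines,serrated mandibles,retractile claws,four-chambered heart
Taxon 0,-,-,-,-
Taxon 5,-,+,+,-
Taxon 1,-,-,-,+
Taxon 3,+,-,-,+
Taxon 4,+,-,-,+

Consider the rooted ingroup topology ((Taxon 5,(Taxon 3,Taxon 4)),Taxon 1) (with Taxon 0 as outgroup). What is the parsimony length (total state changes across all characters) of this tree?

Map each character onto ((Taxon 5,(Taxon 3,Taxon 4)),Taxon 1) (rooted by Taxon 0) and count the minimum state changes it requires (Fitch parsimony):
dorsal spines: 1; serrated mandibles: 1; retractile claws: 1; four-chambered heart: 2.
Total tree length = 5.

5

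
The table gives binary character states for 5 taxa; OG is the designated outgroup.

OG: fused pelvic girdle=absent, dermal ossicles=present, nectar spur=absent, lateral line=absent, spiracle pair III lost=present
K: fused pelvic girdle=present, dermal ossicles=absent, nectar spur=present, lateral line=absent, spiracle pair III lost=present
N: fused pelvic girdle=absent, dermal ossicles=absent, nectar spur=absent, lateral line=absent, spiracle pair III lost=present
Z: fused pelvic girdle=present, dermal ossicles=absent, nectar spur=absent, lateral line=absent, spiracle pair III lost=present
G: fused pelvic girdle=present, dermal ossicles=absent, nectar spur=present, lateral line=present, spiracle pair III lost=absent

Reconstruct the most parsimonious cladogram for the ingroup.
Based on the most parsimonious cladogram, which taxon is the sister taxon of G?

K

Character polarity is set by the outgroup: the derived state is whichever differs from the outgroup's state, so for dermal ossicles, spiracle pair III lost the derived state is 'absent', and for the remaining characters it is 'present'.
fused pelvic girdle: derived state 'present' in G, K, and Z only — synapomorphy for {G, K, Z}.
dermal ossicles (derived state 'absent') is shared by all ingroup taxa — unites the whole ingroup.
nectar spur: derived state 'present' in G and K only — synapomorphy for {G, K}.
lateral line (derived state 'present') is unique to G (autapomorphy; uninformative for grouping).
spiracle pair III lost: derived state 'absent' in G only — an autapomorphy, so it tells us nothing about relationships among taxa.
Most parsimonious ingroup topology: (((K,G),Z),N).
G and K form a cherry on this tree, so they are sister taxa.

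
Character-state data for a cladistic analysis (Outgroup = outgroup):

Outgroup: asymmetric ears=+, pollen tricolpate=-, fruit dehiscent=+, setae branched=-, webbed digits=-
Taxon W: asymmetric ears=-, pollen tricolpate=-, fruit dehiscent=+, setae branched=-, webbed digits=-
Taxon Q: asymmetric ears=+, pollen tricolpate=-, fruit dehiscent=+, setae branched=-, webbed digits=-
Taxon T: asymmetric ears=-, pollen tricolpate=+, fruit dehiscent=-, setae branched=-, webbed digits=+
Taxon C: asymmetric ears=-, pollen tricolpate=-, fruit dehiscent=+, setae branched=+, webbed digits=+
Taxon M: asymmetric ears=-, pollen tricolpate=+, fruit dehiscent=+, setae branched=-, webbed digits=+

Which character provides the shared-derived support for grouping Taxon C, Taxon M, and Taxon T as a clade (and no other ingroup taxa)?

webbed digits

Character polarity is set by the outgroup: the derived state is whichever differs from the outgroup's state, so for asymmetric ears, fruit dehiscent the derived state is '-', and for the remaining characters it is '+'.
Only Taxon C, Taxon M, Taxon T, and Taxon W show the derived state '-' for asymmetric ears, supporting them as a clade.
Only Taxon M and Taxon T show the derived state '+' for pollen tricolpate, supporting them as a clade.
fruit dehiscent (derived state '-') is unique to Taxon T (autapomorphy; uninformative for grouping).
setae branched (derived state '+') is unique to Taxon C (autapomorphy; uninformative for grouping).
webbed digits (derived state '+') is shared by Taxon C, Taxon M, and Taxon T — a synapomorphy uniting that clade.
Most parsimonious ingroup topology: ((Taxon W,((Taxon T,Taxon M),Taxon C)),Taxon Q).
The clade {Taxon C, Taxon M, Taxon T} is supported by webbed digits: its derived state '+' occurs in exactly those taxa and in no other taxon (including the outgroup).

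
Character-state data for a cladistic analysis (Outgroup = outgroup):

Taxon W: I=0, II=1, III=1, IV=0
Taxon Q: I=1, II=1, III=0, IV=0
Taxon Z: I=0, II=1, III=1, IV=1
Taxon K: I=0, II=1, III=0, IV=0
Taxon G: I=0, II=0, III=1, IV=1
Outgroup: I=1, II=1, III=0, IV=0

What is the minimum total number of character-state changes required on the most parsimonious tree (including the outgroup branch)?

Character polarity is set by the outgroup: the derived state is whichever differs from the outgroup's state, so for I, II the derived state is '0', and for the remaining characters it is '1'.
Only Taxon G, Taxon K, Taxon W, and Taxon Z show the derived state '0' for I, supporting them as a clade.
II: derived state '0' in Taxon G only — an autapomorphy, so it tells us nothing about relationships among taxa.
III: derived state '1' in Taxon G, Taxon W, and Taxon Z only — synapomorphy for {Taxon G, Taxon W, Taxon Z}.
IV: derived state '1' in Taxon G and Taxon Z only — synapomorphy for {Taxon G, Taxon Z}.
Most parsimonious ingroup topology: ((((Taxon G,Taxon Z),Taxon W),Taxon K),Taxon Q).
Changes per character on this tree: I: 1; II: 1; III: 1; IV: 1.
Total = 4.

4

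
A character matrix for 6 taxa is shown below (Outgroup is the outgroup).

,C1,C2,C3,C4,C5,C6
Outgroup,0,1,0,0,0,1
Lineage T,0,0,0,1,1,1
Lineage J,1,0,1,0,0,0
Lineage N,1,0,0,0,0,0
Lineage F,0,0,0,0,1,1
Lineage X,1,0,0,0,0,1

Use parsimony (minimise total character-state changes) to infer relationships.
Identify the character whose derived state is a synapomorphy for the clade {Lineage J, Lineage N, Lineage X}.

C1

Character polarity is set by the outgroup: the derived state is whichever differs from the outgroup's state, so for C2, C6 the derived state is '0', and for the remaining characters it is '1'.
Only Lineage J, Lineage N, and Lineage X show the derived state '1' for C1, supporting them as a clade.
All ingroup taxa share the derived state '0' for C2; it defines the ingroup but does not resolve relationships within it.
C3: derived state '1' in Lineage J only — an autapomorphy, so it tells us nothing about relationships among taxa.
C4 (derived state '1') is unique to Lineage T (autapomorphy; uninformative for grouping).
Only Lineage F and Lineage T show the derived state '1' for C5, supporting them as a clade.
C6 (derived state '0') is shared by Lineage J and Lineage N — a synapomorphy uniting that clade.
Most parsimonious ingroup topology: ((Lineage T,Lineage F),((Lineage J,Lineage N),Lineage X)).
The clade {Lineage J, Lineage N, Lineage X} is supported by C1: its derived state '1' occurs in exactly those taxa and in no other taxon (including the outgroup).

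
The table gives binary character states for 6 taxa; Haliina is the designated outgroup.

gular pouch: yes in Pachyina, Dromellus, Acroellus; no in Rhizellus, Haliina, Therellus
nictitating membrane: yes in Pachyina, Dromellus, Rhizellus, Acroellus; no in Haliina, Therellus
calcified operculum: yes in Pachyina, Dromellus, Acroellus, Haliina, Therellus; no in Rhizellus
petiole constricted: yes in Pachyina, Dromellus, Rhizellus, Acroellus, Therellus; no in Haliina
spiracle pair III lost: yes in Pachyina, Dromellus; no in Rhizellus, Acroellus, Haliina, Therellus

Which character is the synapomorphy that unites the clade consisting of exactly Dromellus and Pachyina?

spiracle pair III lost

Character polarity is set by the outgroup: the derived state is whichever differs from the outgroup's state, so for calcified operculum the derived state is 'no', and for the remaining characters it is 'yes'.
Only Acroellus, Dromellus, and Pachyina show the derived state 'yes' for gular pouch, supporting them as a clade.
nictitating membrane (derived state 'yes') is shared by Acroellus, Dromellus, Pachyina, and Rhizellus — a synapomorphy uniting that clade.
calcified operculum: derived state 'no' in Rhizellus only — an autapomorphy, so it tells us nothing about relationships among taxa.
petiole constricted (derived state 'yes') is shared by all ingroup taxa — unites the whole ingroup.
Only Dromellus and Pachyina show the derived state 'yes' for spiracle pair III lost, supporting them as a clade.
Most parsimonious ingroup topology: (((Acroellus,(Pachyina,Dromellus)),Rhizellus),Therellus).
The clade {Dromellus, Pachyina} is supported by spiracle pair III lost: its derived state 'yes' occurs in exactly those taxa and in no other taxon (including the outgroup).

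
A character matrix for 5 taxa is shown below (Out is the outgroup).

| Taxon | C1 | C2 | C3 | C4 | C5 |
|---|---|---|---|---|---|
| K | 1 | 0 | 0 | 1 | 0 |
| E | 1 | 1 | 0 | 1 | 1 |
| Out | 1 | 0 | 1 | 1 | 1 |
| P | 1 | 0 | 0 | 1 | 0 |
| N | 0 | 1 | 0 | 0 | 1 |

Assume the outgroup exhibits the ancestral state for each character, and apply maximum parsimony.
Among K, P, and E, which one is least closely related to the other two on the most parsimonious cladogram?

Character polarity is set by the outgroup: the derived state is whichever differs from the outgroup's state, so for C1, C3, C4, C5 the derived state is '0', and for the remaining characters it is '1'.
C1: derived state '0' in N only — an autapomorphy, so it tells us nothing about relationships among taxa.
C2 (derived state '1') is shared by E and N — a synapomorphy uniting that clade.
C3 (derived state '0') is shared by all ingroup taxa — unites the whole ingroup.
C4 (derived state '0') is unique to N (autapomorphy; uninformative for grouping).
Only K and P show the derived state '0' for C5, supporting them as a clade.
Most parsimonious ingroup topology: ((P,K),(E,N)).
P and K share a more recent common ancestor with each other than either does with E, so E is the least closely related of the three.

E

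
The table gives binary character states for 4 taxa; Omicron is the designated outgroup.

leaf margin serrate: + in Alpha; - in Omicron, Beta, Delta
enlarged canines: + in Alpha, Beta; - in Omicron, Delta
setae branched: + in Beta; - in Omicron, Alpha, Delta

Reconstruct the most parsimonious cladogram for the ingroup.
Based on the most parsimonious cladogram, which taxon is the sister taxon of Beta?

Alpha

The outgroup has state '-' for every character, so '+' is the derived state throughout.
leaf margin serrate (derived state '+') is unique to Alpha (autapomorphy; uninformative for grouping).
enlarged canines (derived state '+') is shared by Alpha and Beta — a synapomorphy uniting that clade.
setae branched: derived state '+' in Beta only — an autapomorphy, so it tells us nothing about relationships among taxa.
Most parsimonious ingroup topology: ((Alpha,Beta),Delta).
Beta and Alpha form a cherry on this tree, so they are sister taxa.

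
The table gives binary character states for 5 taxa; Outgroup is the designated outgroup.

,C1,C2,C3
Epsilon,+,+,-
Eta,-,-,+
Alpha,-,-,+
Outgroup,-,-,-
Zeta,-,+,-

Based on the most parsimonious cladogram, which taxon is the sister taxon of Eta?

Alpha

The outgroup has state '-' for every character, so '+' is the derived state throughout.
C1 (derived state '+') is unique to Epsilon (autapomorphy; uninformative for grouping).
C2: derived state '+' in Epsilon and Zeta only — synapomorphy for {Epsilon, Zeta}.
C3: derived state '+' in Alpha and Eta only — synapomorphy for {Alpha, Eta}.
Most parsimonious ingroup topology: ((Alpha,Eta),(Epsilon,Zeta)).
Eta and Alpha form a cherry on this tree, so they are sister taxa.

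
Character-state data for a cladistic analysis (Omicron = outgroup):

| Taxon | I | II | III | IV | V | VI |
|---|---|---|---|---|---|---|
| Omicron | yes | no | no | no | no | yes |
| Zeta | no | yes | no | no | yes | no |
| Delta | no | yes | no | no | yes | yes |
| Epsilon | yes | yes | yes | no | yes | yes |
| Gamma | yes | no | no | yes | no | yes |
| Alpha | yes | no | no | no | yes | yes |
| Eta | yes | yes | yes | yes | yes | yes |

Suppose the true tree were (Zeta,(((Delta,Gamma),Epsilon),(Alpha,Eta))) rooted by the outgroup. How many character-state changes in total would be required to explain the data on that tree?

12

Map each character onto (Zeta,(((Delta,Gamma),Epsilon),(Alpha,Eta))) (rooted by Omicron) and count the minimum state changes it requires (Fitch parsimony):
I: 2; II: 3; III: 2; IV: 2; V: 2; VI: 1.
Total tree length = 12.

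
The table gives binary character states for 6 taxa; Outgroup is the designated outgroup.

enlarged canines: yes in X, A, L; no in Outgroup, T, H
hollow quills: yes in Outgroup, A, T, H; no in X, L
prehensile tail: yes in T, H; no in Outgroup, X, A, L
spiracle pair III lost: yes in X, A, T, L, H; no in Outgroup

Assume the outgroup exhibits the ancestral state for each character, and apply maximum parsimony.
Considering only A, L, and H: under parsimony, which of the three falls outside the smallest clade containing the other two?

Character polarity is set by the outgroup: the derived state is whichever differs from the outgroup's state, so for hollow quills the derived state is 'no', and for the remaining characters it is 'yes'.
enlarged canines: derived state 'yes' in A, L, and X only — synapomorphy for {A, L, X}.
Only L and X show the derived state 'no' for hollow quills, supporting them as a clade.
prehensile tail (derived state 'yes') is shared by H and T — a synapomorphy uniting that clade.
spiracle pair III lost (derived state 'yes') is shared by all ingroup taxa — unites the whole ingroup.
Most parsimonious ingroup topology: (((X,L),A),(T,H)).
L and A share a more recent common ancestor with each other than either does with H, so H is the least closely related of the three.

H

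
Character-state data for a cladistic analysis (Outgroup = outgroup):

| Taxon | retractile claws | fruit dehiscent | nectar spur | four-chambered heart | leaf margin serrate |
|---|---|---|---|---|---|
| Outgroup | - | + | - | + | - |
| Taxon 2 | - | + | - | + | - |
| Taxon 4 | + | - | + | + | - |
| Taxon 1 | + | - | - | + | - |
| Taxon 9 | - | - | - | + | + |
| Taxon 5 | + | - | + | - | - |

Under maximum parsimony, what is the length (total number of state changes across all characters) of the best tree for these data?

Character polarity is set by the outgroup: the derived state is whichever differs from the outgroup's state, so for fruit dehiscent, four-chambered heart the derived state is '-', and for the remaining characters it is '+'.
Only Taxon 1, Taxon 4, and Taxon 5 show the derived state '+' for retractile claws, supporting them as a clade.
fruit dehiscent: derived state '-' in Taxon 1, Taxon 4, Taxon 5, and Taxon 9 only — synapomorphy for {Taxon 1, Taxon 4, Taxon 5, Taxon 9}.
nectar spur (derived state '+') is shared by Taxon 4 and Taxon 5 — a synapomorphy uniting that clade.
four-chambered heart: derived state '-' in Taxon 5 only — an autapomorphy, so it tells us nothing about relationships among taxa.
leaf margin serrate (derived state '+') is unique to Taxon 9 (autapomorphy; uninformative for grouping).
Most parsimonious ingroup topology: (Taxon 2,(((Taxon 4,Taxon 5),Taxon 1),Taxon 9)).
Changes per character on this tree: retractile claws: 1; fruit dehiscent: 1; nectar spur: 1; four-chambered heart: 1; leaf margin serrate: 1.
Total = 5.

5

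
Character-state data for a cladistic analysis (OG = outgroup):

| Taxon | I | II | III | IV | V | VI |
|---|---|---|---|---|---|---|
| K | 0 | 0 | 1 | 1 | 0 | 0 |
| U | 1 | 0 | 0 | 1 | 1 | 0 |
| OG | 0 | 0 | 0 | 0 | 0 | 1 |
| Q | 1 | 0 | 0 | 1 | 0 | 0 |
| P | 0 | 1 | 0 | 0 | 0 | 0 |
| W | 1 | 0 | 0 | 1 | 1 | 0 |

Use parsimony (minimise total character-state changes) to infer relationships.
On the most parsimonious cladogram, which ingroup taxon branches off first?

Character polarity is set by the outgroup: the derived state is whichever differs from the outgroup's state, so for VI the derived state is '0', and for the remaining characters it is '1'.
Only Q, U, and W show the derived state '1' for I, supporting them as a clade.
II: derived state '1' in P only — an autapomorphy, so it tells us nothing about relationships among taxa.
III (derived state '1') is unique to K (autapomorphy; uninformative for grouping).
IV (derived state '1') is shared by K, Q, U, and W — a synapomorphy uniting that clade.
V (derived state '1') is shared by U and W — a synapomorphy uniting that clade.
All ingroup taxa share the derived state '0' for VI; it defines the ingroup but does not resolve relationships within it.
Most parsimonious ingroup topology: ((K,(Q,(W,U))),P).
P is sister to the clade containing all other ingroup taxa, so it is the earliest-diverging (most basal) ingroup lineage.

P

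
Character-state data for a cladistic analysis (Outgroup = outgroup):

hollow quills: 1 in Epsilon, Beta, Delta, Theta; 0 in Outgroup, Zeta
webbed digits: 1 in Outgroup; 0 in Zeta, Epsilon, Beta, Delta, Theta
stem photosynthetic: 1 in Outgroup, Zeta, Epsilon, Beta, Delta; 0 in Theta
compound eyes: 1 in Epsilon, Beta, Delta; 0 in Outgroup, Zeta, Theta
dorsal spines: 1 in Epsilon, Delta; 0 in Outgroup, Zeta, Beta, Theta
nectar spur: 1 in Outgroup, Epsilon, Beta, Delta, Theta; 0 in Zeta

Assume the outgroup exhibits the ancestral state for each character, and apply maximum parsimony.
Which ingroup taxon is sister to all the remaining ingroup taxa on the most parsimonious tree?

Character polarity is set by the outgroup: the derived state is whichever differs from the outgroup's state, so for webbed digits, stem photosynthetic, nectar spur the derived state is '0', and for the remaining characters it is '1'.
Only Beta, Delta, Epsilon, and Theta show the derived state '1' for hollow quills, supporting them as a clade.
webbed digits (derived state '0') is shared by all ingroup taxa — unites the whole ingroup.
stem photosynthetic (derived state '0') is unique to Theta (autapomorphy; uninformative for grouping).
compound eyes: derived state '1' in Beta, Delta, and Epsilon only — synapomorphy for {Beta, Delta, Epsilon}.
dorsal spines: derived state '1' in Delta and Epsilon only — synapomorphy for {Delta, Epsilon}.
nectar spur (derived state '0') is unique to Zeta (autapomorphy; uninformative for grouping).
Most parsimonious ingroup topology: (Zeta,(((Epsilon,Delta),Beta),Theta)).
Zeta is sister to the clade containing all other ingroup taxa, so it is the earliest-diverging (most basal) ingroup lineage.

Zeta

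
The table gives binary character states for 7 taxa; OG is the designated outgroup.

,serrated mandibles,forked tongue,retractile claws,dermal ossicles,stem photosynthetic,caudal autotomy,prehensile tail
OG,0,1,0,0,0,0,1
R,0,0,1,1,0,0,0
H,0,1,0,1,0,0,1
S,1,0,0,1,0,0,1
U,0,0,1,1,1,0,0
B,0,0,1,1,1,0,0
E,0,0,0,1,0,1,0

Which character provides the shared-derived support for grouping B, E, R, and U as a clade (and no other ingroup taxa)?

prehensile tail

Character polarity is set by the outgroup: the derived state is whichever differs from the outgroup's state, so for forked tongue, prehensile tail the derived state is '0', and for the remaining characters it is '1'.
serrated mandibles (derived state '1') is unique to S (autapomorphy; uninformative for grouping).
forked tongue (derived state '0') is shared by B, E, R, S, and U — a synapomorphy uniting that clade.
retractile claws: derived state '1' in B, R, and U only — synapomorphy for {B, R, U}.
dermal ossicles (derived state '1') is shared by all ingroup taxa — unites the whole ingroup.
stem photosynthetic (derived state '1') is shared by B and U — a synapomorphy uniting that clade.
caudal autotomy: derived state '1' in E only — an autapomorphy, so it tells us nothing about relationships among taxa.
prehensile tail: derived state '0' in B, E, R, and U only — synapomorphy for {B, E, R, U}.
Most parsimonious ingroup topology: ((((R,(U,B)),E),S),H).
The clade {B, E, R, U} is supported by prehensile tail: its derived state '0' occurs in exactly those taxa and in no other taxon (including the outgroup).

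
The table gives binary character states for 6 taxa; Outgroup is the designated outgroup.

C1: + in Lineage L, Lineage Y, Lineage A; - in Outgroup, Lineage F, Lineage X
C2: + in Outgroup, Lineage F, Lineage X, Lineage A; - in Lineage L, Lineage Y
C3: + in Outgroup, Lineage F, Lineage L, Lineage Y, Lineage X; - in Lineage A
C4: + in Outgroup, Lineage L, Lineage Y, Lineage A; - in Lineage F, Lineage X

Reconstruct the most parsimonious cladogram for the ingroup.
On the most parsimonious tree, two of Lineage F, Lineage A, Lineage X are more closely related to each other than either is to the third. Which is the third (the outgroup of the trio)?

Lineage A

Character polarity is set by the outgroup: the derived state is whichever differs from the outgroup's state, so for C2, C3, C4 the derived state is '-', and for the remaining characters it is '+'.
C1 (derived state '+') is shared by Lineage A, Lineage L, and Lineage Y — a synapomorphy uniting that clade.
C2: derived state '-' in Lineage L and Lineage Y only — synapomorphy for {Lineage L, Lineage Y}.
C3 (derived state '-') is unique to Lineage A (autapomorphy; uninformative for grouping).
C4 (derived state '-') is shared by Lineage F and Lineage X — a synapomorphy uniting that clade.
Most parsimonious ingroup topology: ((Lineage F,Lineage X),((Lineage L,Lineage Y),Lineage A)).
Lineage F and Lineage X share a more recent common ancestor with each other than either does with Lineage A, so Lineage A is the least closely related of the three.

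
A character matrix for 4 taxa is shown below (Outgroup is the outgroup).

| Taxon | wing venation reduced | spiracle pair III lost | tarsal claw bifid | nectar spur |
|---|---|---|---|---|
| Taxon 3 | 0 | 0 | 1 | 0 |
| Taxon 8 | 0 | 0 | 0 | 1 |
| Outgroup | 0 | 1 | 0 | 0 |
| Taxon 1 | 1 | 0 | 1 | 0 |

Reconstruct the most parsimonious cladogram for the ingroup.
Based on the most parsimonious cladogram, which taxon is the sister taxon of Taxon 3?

Taxon 1

Character polarity is set by the outgroup: the derived state is whichever differs from the outgroup's state, so for spiracle pair III lost the derived state is '0', and for the remaining characters it is '1'.
wing venation reduced (derived state '1') is unique to Taxon 1 (autapomorphy; uninformative for grouping).
spiracle pair III lost (derived state '0') is shared by all ingroup taxa — unites the whole ingroup.
tarsal claw bifid (derived state '1') is shared by Taxon 1 and Taxon 3 — a synapomorphy uniting that clade.
nectar spur (derived state '1') is unique to Taxon 8 (autapomorphy; uninformative for grouping).
Most parsimonious ingroup topology: ((Taxon 1,Taxon 3),Taxon 8).
Taxon 3 and Taxon 1 form a cherry on this tree, so they are sister taxa.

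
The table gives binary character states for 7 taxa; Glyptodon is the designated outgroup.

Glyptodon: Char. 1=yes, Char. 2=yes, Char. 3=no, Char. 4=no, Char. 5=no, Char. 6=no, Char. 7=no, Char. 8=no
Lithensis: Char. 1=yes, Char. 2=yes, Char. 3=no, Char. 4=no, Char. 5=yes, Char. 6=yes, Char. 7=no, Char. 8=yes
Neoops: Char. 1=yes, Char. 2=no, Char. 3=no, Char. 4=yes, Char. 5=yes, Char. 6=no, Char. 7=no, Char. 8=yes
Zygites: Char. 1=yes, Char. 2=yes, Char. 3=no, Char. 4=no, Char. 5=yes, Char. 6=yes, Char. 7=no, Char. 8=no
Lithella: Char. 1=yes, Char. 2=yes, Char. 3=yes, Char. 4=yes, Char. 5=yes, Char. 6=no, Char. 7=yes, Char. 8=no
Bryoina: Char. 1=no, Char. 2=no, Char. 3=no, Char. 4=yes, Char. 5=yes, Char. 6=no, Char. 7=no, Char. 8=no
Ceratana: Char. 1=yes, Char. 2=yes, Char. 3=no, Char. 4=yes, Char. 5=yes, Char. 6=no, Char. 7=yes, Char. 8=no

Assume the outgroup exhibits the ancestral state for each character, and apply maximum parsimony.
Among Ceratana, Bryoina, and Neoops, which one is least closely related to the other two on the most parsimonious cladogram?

Character polarity is set by the outgroup: the derived state is whichever differs from the outgroup's state, so for Char. 1, Char. 2 the derived state is 'no', and for the remaining characters it is 'yes'.
Char. 1: derived state 'no' in Bryoina only — an autapomorphy, so it tells us nothing about relationships among taxa.
Only Bryoina and Neoops show the derived state 'no' for Char. 2, supporting them as a clade.
Char. 3: derived state 'yes' in Lithella only — an autapomorphy, so it tells us nothing about relationships among taxa.
Char. 4 (derived state 'yes') is shared by Bryoina, Ceratana, Lithella, and Neoops — a synapomorphy uniting that clade.
Char. 5 (derived state 'yes') is shared by all ingroup taxa — unites the whole ingroup.
Char. 6 (derived state 'yes') is shared by Lithensis and Zygites — a synapomorphy uniting that clade.
Char. 7: derived state 'yes' in Ceratana and Lithella only — synapomorphy for {Ceratana, Lithella}.
Char. 8 (state 'yes') occurs in Lithensis and Neoops but conflicts with the nesting implied by the other characters — most parsimoniously interpreted as homoplasy.
Most parsimonious ingroup topology: ((Lithensis,Zygites),((Neoops,Bryoina),(Lithella,Ceratana))).
Neoops and Bryoina share a more recent common ancestor with each other than either does with Ceratana, so Ceratana is the least closely related of the three.

Ceratana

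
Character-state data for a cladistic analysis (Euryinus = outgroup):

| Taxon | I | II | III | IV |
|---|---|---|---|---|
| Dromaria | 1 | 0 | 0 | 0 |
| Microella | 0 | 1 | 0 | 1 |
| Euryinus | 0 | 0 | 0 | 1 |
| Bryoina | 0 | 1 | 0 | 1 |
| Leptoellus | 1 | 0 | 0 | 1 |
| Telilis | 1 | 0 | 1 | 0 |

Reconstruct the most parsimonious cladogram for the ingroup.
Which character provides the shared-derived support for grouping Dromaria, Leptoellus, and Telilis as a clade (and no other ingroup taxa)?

Character polarity is set by the outgroup: the derived state is whichever differs from the outgroup's state, so for IV the derived state is '0', and for the remaining characters it is '1'.
Only Dromaria, Leptoellus, and Telilis show the derived state '1' for I, supporting them as a clade.
Only Bryoina and Microella show the derived state '1' for II, supporting them as a clade.
III: derived state '1' in Telilis only — an autapomorphy, so it tells us nothing about relationships among taxa.
IV (derived state '0') is shared by Dromaria and Telilis — a synapomorphy uniting that clade.
Most parsimonious ingroup topology: (((Dromaria,Telilis),Leptoellus),(Microella,Bryoina)).
The clade {Dromaria, Leptoellus, Telilis} is supported by I: its derived state '1' occurs in exactly those taxa and in no other taxon (including the outgroup).

I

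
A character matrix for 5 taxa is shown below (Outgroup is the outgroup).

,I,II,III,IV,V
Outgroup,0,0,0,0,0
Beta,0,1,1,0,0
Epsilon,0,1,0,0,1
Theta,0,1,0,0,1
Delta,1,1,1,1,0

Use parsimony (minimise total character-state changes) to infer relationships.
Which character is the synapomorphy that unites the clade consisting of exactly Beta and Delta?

III

The outgroup has state '0' for every character, so '1' is the derived state throughout.
I (derived state '1') is unique to Delta (autapomorphy; uninformative for grouping).
All ingroup taxa share the derived state '1' for II; it defines the ingroup but does not resolve relationships within it.
Only Beta and Delta show the derived state '1' for III, supporting them as a clade.
IV (derived state '1') is unique to Delta (autapomorphy; uninformative for grouping).
V: derived state '1' in Epsilon and Theta only — synapomorphy for {Epsilon, Theta}.
Most parsimonious ingroup topology: ((Beta,Delta),(Epsilon,Theta)).
The clade {Beta, Delta} is supported by III: its derived state '1' occurs in exactly those taxa and in no other taxon (including the outgroup).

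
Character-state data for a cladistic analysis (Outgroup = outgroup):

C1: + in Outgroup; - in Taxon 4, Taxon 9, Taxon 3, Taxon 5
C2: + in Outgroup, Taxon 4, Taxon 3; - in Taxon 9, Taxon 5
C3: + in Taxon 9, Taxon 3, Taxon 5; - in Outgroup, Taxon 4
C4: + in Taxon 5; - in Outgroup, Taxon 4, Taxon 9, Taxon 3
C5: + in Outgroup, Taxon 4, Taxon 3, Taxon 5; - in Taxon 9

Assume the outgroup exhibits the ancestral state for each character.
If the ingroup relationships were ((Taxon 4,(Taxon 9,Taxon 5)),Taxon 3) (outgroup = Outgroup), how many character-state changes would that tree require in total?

6

Map each character onto ((Taxon 4,(Taxon 9,Taxon 5)),Taxon 3) (rooted by Outgroup) and count the minimum state changes it requires (Fitch parsimony):
C1: 1; C2: 1; C3: 2; C4: 1; C5: 1.
Total tree length = 6.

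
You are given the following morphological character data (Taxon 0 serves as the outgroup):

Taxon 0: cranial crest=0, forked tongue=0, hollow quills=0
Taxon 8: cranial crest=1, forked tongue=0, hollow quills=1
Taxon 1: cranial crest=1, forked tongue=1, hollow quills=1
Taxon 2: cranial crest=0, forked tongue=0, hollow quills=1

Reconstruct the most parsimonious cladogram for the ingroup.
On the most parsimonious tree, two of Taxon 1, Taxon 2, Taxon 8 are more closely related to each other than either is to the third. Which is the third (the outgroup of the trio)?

The outgroup has state '0' for every character, so '1' is the derived state throughout.
cranial crest (derived state '1') is shared by Taxon 1 and Taxon 8 — a synapomorphy uniting that clade.
forked tongue (derived state '1') is unique to Taxon 1 (autapomorphy; uninformative for grouping).
All ingroup taxa share the derived state '1' for hollow quills; it defines the ingroup but does not resolve relationships within it.
Most parsimonious ingroup topology: ((Taxon 8,Taxon 1),Taxon 2).
Taxon 8 and Taxon 1 share a more recent common ancestor with each other than either does with Taxon 2, so Taxon 2 is the least closely related of the three.

Taxon 2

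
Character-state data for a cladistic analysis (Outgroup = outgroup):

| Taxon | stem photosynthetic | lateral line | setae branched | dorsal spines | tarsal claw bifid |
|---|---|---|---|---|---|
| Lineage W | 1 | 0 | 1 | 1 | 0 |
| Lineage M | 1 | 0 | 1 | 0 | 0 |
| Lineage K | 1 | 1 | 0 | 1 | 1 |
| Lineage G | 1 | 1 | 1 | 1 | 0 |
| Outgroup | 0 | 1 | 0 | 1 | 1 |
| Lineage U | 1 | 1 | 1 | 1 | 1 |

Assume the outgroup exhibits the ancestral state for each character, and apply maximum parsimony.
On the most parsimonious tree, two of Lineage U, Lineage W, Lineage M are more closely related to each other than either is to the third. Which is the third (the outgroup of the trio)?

Character polarity is set by the outgroup: the derived state is whichever differs from the outgroup's state, so for lateral line, dorsal spines, tarsal claw bifid the derived state is '0', and for the remaining characters it is '1'.
All ingroup taxa share the derived state '1' for stem photosynthetic; it defines the ingroup but does not resolve relationships within it.
Only Lineage M and Lineage W show the derived state '0' for lateral line, supporting them as a clade.
Only Lineage G, Lineage M, Lineage U, and Lineage W show the derived state '1' for setae branched, supporting them as a clade.
dorsal spines: derived state '0' in Lineage M only — an autapomorphy, so it tells us nothing about relationships among taxa.
tarsal claw bifid: derived state '0' in Lineage G, Lineage M, and Lineage W only — synapomorphy for {Lineage G, Lineage M, Lineage W}.
Most parsimonious ingroup topology: ((((Lineage M,Lineage W),Lineage G),Lineage U),Lineage K).
Lineage W and Lineage M share a more recent common ancestor with each other than either does with Lineage U, so Lineage U is the least closely related of the three.

Lineage U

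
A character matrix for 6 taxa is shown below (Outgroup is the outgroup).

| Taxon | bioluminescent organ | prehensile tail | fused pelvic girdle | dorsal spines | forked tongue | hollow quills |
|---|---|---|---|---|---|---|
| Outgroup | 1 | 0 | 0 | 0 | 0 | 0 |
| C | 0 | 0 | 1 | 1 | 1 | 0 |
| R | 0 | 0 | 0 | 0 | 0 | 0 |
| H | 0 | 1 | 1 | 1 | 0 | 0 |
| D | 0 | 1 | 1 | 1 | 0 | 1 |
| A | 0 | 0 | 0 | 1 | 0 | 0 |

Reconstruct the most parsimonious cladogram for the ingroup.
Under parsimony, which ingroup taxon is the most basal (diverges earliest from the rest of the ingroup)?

R

Character polarity is set by the outgroup: the derived state is whichever differs from the outgroup's state, so for bioluminescent organ the derived state is '0', and for the remaining characters it is '1'.
bioluminescent organ (derived state '0') is shared by all ingroup taxa — unites the whole ingroup.
prehensile tail (derived state '1') is shared by D and H — a synapomorphy uniting that clade.
fused pelvic girdle (derived state '1') is shared by C, D, and H — a synapomorphy uniting that clade.
dorsal spines (derived state '1') is shared by A, C, D, and H — a synapomorphy uniting that clade.
forked tongue (derived state '1') is unique to C (autapomorphy; uninformative for grouping).
hollow quills (derived state '1') is unique to D (autapomorphy; uninformative for grouping).
Most parsimonious ingroup topology: ((((D,H),C),A),R).
R is sister to the clade containing all other ingroup taxa, so it is the earliest-diverging (most basal) ingroup lineage.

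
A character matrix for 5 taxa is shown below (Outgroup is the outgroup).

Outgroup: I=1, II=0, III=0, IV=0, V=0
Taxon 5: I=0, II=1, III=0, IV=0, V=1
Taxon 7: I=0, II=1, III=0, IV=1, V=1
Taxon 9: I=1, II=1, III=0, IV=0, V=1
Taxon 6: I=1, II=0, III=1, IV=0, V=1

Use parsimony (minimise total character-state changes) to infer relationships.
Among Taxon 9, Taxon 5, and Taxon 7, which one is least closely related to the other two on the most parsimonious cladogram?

Taxon 9

Character polarity is set by the outgroup: the derived state is whichever differs from the outgroup's state, so for I the derived state is '0', and for the remaining characters it is '1'.
I (derived state '0') is shared by Taxon 5 and Taxon 7 — a synapomorphy uniting that clade.
II: derived state '1' in Taxon 5, Taxon 7, and Taxon 9 only — synapomorphy for {Taxon 5, Taxon 7, Taxon 9}.
III: derived state '1' in Taxon 6 only — an autapomorphy, so it tells us nothing about relationships among taxa.
IV: derived state '1' in Taxon 7 only — an autapomorphy, so it tells us nothing about relationships among taxa.
V (derived state '1') is shared by all ingroup taxa — unites the whole ingroup.
Most parsimonious ingroup topology: (((Taxon 5,Taxon 7),Taxon 9),Taxon 6).
Taxon 5 and Taxon 7 share a more recent common ancestor with each other than either does with Taxon 9, so Taxon 9 is the least closely related of the three.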